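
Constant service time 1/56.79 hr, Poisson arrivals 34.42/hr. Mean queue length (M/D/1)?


ρ = 34.42/56.79 = 0.6061
M/D/1: Lq = ρ²/(2(1−ρ)) = 0.3673/(2·0.3939) = 0.46629

Final: 0.46629


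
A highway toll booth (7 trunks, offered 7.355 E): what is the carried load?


B(7,7.355) = 0.270546 (Erlang-B)
Carried load = a(1 − B) = 7.355·(1 − 0.270546) = 7.355·0.729454 = 5.3651 E

Final: 5.3651 Erlangs


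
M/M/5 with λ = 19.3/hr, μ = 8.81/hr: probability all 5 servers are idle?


a = λ/μ = 19.3/8.81 = 2.1907; ρ = a/c = 0.4381
Σ_{k=0}^{4} a^k/k! (terms k=0..4) = 1.00000 + 2.19069 + 2.39957 + 1.75224 + 0.95965 = 8.30215
Tail: a^5/(5!(1−ρ)) = 50.45532/(120·0.5619) = 0.74834
P₀ = 1/(8.30215 + 0.74834) = 1/9.05049 = 0.110491

Final: 0.110491


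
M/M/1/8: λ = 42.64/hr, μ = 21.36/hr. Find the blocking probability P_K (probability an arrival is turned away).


ρ = λ/μ = 42.64/21.36 = 1.9963
P_K = (1−ρ)ρ^K/(1−ρ^(K+1)) = (-0.9963·252.189837)/(1 − 503.435143)
= -251.245306/-502.435143 = 0.500055

Final: 0.500055


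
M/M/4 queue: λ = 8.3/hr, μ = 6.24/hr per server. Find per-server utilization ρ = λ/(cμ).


ρ = λ/(cμ) = 8.3/(4·6.24) = 8.3/24.96 = 0.3325

Final: 0.3325


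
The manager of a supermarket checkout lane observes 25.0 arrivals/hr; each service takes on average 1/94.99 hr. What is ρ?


ρ = λ/μ = 25.0/94.99 = 0.2632

Final: 0.2632


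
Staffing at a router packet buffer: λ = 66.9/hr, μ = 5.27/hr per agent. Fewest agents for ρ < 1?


Stability requires cμ > λ ⇔ c > λ/μ.
λ/μ = 66.9/5.27 = 12.6945
Minimum integer c = ⌊12.6945⌋ + 1 = 13
Check: 13·5.27 = 68.51 > 66.9, while 12·5.27 = 63.24 ≤ 66.9

Final: 13 servers


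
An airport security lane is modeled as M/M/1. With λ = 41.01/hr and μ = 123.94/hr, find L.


ρ = λ/μ = 41.01/123.94 = 0.3309
L = ρ/(1−ρ) = 0.3309/(1 − 0.3309) = 0.3309/0.6691 = 0.4945

Final: 0.4945


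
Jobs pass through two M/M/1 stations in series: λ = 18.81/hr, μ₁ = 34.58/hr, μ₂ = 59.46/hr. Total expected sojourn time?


Each node sees arrival rate λ = 18.81/hr (tandem ⇒ throughput preserved).
W₁ = 1/(μ₁−λ) = 1/(34.58−18.81) = 0.06341 hr
W₂ = 1/(μ₂−λ) = 1/(59.46−18.81) = 0.02460 hr
W_total = W₁ + W₂ = 0.06341 + 0.02460 = 0.08801 hr

Final: 0.08801 hr


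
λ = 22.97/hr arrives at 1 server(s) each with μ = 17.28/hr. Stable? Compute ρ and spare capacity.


Total capacity cμ = 1·17.28 = 17.28/hr
ρ = λ/(cμ) = 22.97/17.28 = 1.3293
Stable ⇔ ρ < 1: NO
Spare capacity = cμ − λ = 17.28 − 22.97 = -5.69/hr

Final: ρ = 1.3293; unstable; margin = -5.69/hr


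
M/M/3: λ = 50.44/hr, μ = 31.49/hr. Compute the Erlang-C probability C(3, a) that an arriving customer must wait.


a = λ/μ = 1.6018; ρ = a/3 = 0.5339
P₀ = 0.186768 (from M/M/c formula)
C(c,a) = [a^c/(c!(1−ρ))]·P₀ = [4.10967/(6·0.4661)]·0.186768
= 1.46961·0.186768 = 0.274476

Final: 0.274476


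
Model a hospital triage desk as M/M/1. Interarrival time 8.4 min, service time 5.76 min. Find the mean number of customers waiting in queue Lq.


λ = 60/8.4 = 7.1429 /hr
μ = 60/5.76 = 10.4167 /hr
ρ = λ/μ = 7.1429/10.4167 = 0.6857
Lq = ρ²/(1−ρ) = 0.4702/0.3143 = 1.4961

Final: 1.4961


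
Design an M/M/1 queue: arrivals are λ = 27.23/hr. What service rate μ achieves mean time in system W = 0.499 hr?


W = 1/(μ−λ) ⇒ μ − λ = 1/W = 1/0.499 = 2.0040
μ = λ + 1/W = 27.23 + 2.0040 = 29.2340 per hr

Final: 29.2340 /hr


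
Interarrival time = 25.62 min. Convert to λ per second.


λ = 1/(interarrival time) in consistent units.
1 second = 0.0166667 min, so λ = 0.0166667/25.62 = 0.0006505 per second

Final: 0.0006505 /sec


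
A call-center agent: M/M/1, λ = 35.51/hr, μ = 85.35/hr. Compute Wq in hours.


ρ = 35.51/85.35 = 0.4161
Wq = ρ/(μ−λ) = 0.4161/(85.35 − 35.51) = 0.4161/49.84 = 0.008348 hr

Final: 0.008348 hr


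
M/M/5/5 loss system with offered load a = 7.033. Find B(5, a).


B(c,a) = (a^c/c!) / Σ_{k=0}^{c} a^k/k!
a^5/5! = 143.390983
Σ terms (k=0..5): 1.00000 + 7.03300 + 24.73154 + 57.97898 + 101.94155 + 143.39098 = 336.076060
B = 143.390983/336.076060 = 0.426662

Final: 0.426662


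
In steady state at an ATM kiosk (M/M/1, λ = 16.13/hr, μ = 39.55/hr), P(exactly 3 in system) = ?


ρ = 16.13/39.55 = 0.4078
P_n = (1−ρ)·ρ^n = (1 − 0.4078)·0.4078^3 = 0.5922·0.067837 = 0.040170

Final: 0.040170


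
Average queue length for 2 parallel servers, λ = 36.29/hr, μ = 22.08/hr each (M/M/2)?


a = λ/μ = 1.6436; ρ = a/2 = 0.8218
P₀ = 0.097825
Lq = P₀·a^c·ρ / (c!·(1−ρ)²) = 0.097825·2.70132·0.8218/(2·0.03176)
= 3.41870

Final: 3.41870


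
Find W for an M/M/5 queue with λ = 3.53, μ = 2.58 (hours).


a = 1.3682; ρ = 0.2736; P₀ = 0.254314
Lq = P₀·a^c·ρ/(c!(1−ρ)²) = 0.005270
Wq = Lq/λ = 0.005270/3.53 = 0.001493 hr
W = Wq + 1/μ = 0.001493 + 0.38760 = 0.38909 hr

Final: 0.38909 hr


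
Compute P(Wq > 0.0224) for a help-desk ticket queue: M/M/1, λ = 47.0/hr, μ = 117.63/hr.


ρ = 47.0/117.63 = 0.3996
P(Wq > t) = ρ·e^{−(μ−λ)t} = 0.3996·e^{−1.5821}
= 0.3996·0.205541 = 0.082125

Final: 0.082125


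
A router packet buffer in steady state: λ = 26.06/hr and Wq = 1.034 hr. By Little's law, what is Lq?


Lq = λWq = 26.06·1.034 = 26.9460

Final: 26.9460


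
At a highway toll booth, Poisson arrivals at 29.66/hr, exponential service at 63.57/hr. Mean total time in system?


W = 1/(μ−λ) = 1/(63.57 − 29.66) = 1/33.91 = 0.02949 hr

Final: 0.02949 hr


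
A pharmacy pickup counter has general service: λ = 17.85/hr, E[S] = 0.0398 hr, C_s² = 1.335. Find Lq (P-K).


ρ = λ·E[S] = 17.85·0.0398 = 0.7104
Lq = ρ²(1+C_s²)/(2(1−ρ)) = 0.5047·(1+1.335)/(2·0.2896)
= 0.5047·2.3350/0.5791 = 2.03491

Final: 2.03491


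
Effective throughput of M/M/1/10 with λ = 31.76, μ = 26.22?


ρ = 1.2113; P_K = (1−ρ)ρ^10/(1−ρ^11) = 0.198539
λ_eff = λ(1 − P_K) = 31.76·(1 − 0.198539) = 31.76·0.801461 = 25.4544 /hr

Final: 25.4544 /hr


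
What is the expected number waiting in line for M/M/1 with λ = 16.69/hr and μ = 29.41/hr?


ρ = 16.69/29.41 = 0.5675
Lq = ρ²/(1−ρ) = 0.3220/0.4325 = 0.7446

Final: 0.7446


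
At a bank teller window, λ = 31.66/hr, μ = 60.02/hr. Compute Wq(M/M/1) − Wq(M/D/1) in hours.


ρ = 31.66/60.02 = 0.5275
Wq(M/M/1) = ρ/(μ−λ) = 0.5275/28.36 = 0.01860 hr
Wq(M/D/1) = ρ/(2(μ−λ)) = 0.009300 hr
Savings = 0.01860 − 0.009300 = 0.009300 hr

Final: 0.009300 hr


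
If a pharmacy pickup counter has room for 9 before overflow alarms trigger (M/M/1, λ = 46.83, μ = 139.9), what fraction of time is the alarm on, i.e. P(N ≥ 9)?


ρ = 46.83/139.9 = 0.3347
P(N ≥ n) = ρ^n = 0.3347^9 = 0.00005277

Final: 0.00005277


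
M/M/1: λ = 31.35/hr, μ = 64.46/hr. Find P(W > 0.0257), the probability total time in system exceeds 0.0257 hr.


W ~ Exponential(μ−λ) for M/M/1.
μ − λ = 64.46 − 31.35 = 33.1100
P(W > t) = e^{−(μ−λ)t} = e^{−0.8509} = 0.427019

Final: 0.427019


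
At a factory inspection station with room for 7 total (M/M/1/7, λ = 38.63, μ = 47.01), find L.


ρ = 38.63/47.01 = 0.8217
L = ρ[1 − (K+1)ρ^K + Kρ^(K+1)] / [(1−ρ)(1−ρ^(K+1))]
Numerator: 0.8217·(1 − 8·0.253012 + 7·0.207910) = 0.354396
Denominator: (0.1783)·(0.792090) = 0.141198
L = 0.354396/0.141198 = 2.5099

Final: 2.5099


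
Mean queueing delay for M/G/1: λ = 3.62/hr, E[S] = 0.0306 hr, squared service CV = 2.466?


ρ = λ·E[S] = 3.62·0.0306 = 0.1108
E[S²] = E[S]²(1+C_s²) = 0.0306²·(1+2.466) = 0.003245
Wq = λ·E[S²]/(2(1−ρ)) = 3.62·0.003245/(2·0.8892) = 0.006606 hr

Final: 0.006606 hr


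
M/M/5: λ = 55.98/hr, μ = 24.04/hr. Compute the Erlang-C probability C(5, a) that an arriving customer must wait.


a = λ/μ = 2.3286; ρ = a/5 = 0.4657
P₀ = 0.095809 (from M/M/c formula)
C(c,a) = [a^c/(c!(1−ρ))]·P₀ = [68.46871/(120·0.5343)]·0.095809
= 1.06794·0.095809 = 0.102318

Final: 0.102318


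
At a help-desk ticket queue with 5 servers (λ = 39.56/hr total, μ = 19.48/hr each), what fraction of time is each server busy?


ρ = λ/(cμ) = 39.56/(5·19.48) = 39.56/97.40 = 0.4062

Final: 0.4062


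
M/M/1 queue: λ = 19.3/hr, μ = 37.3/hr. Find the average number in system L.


ρ = λ/μ = 19.3/37.3 = 0.5174
L = ρ/(1−ρ) = 0.5174/(1 − 0.5174) = 0.5174/0.4826 = 1.0722

Final: 1.0722


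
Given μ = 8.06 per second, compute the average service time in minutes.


Mean service time = 1/μ = 1/8.06 second = 0.12407 second
In minutes: 0.12407 × 0.0166667 = 0.002068 min

Final: 0.002068 min


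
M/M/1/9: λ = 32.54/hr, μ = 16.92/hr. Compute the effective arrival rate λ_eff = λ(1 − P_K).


ρ = 1.9232; P_K = (1−ρ)ρ^9/(1−ρ^10) = 0.480719
λ_eff = λ(1 − P_K) = 32.54·(1 − 0.480719) = 32.54·0.519281 = 16.8974 /hr

Final: 16.8974 /hr


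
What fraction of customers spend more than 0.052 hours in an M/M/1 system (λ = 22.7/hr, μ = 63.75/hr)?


W ~ Exponential(μ−λ) for M/M/1.
μ − λ = 63.75 − 22.7 = 41.0500
P(W > t) = e^{−(μ−λ)t} = e^{−2.1346} = 0.118292

Final: 0.118292


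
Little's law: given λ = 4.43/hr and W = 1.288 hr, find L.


L = λW = 4.43·1.288 = 5.7058

Final: 5.7058


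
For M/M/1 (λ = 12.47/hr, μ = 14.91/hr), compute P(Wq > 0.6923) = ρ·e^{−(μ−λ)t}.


ρ = 12.47/14.91 = 0.8364
P(Wq > t) = ρ·e^{−(μ−λ)t} = 0.8364·e^{−1.6892}
= 0.8364·0.184665 = 0.154445

Final: 0.154445


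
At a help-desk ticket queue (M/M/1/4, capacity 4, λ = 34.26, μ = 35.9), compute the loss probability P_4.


ρ = λ/μ = 34.26/35.9 = 0.9543
P_K = (1−ρ)ρ^K/(1−ρ^(K+1)) = (0.04568·0.829415)/(1 − 0.791525)
= 0.037890/0.208475 = 0.181747

Final: 0.181747


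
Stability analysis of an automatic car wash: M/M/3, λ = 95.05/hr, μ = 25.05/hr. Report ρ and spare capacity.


Total capacity cμ = 3·25.05 = 75.15/hr
ρ = λ/(cμ) = 95.05/75.15 = 1.2648
Stable ⇔ ρ < 1: NO
Spare capacity = cμ − λ = 75.15 − 95.05 = -19.90/hr

Final: ρ = 1.2648; unstable; margin = -19.90/hr


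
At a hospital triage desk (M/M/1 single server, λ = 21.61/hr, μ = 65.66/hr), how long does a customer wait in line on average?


ρ = 21.61/65.66 = 0.3291
Wq = ρ/(μ−λ) = 0.3291/(65.66 − 21.61) = 0.3291/44.05 = 0.007472 hr

Final: 0.007472 hr


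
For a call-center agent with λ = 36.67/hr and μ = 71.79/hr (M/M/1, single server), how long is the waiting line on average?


ρ = 36.67/71.79 = 0.5108
Lq = ρ²/(1−ρ) = 0.2609/0.4892 = 0.5333

Final: 0.5333


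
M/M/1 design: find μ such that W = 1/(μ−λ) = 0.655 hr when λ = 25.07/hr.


W = 1/(μ−λ) ⇒ μ − λ = 1/W = 1/0.655 = 1.5267
μ = λ + 1/W = 25.07 + 1.5267 = 26.5967 per hr

Final: 26.5967 /hr


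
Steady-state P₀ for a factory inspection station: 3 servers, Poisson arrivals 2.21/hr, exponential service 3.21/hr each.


a = λ/μ = 2.21/3.21 = 0.6885; ρ = a/c = 0.2295
Σ_{k=0}^{2} a^k/k! (terms k=0..2) = 1.00000 + 0.68847 + 0.23700 = 1.92547
Tail: a^3/(3!(1−ρ)) = 0.32633/(6·0.7705) = 0.07059
P₀ = 1/(1.92547 + 0.07059) = 1/1.99606 = 0.500987

Final: 0.500987


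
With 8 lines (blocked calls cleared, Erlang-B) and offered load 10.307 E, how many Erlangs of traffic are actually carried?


B(8,10.307) = 0.352461 (Erlang-B)
Carried load = a(1 − B) = 10.307·(1 − 0.352461) = 10.307·0.647539 = 6.6742 E

Final: 6.6742 Erlangs


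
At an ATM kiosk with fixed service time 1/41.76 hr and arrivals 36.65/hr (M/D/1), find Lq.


ρ = 36.65/41.76 = 0.8776
M/D/1: Lq = ρ²/(2(1−ρ)) = 0.7702/(2·0.1224) = 3.14729

Final: 3.14729


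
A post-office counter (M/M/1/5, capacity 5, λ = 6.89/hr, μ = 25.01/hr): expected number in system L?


ρ = 6.89/25.01 = 0.2755
L = ρ[1 − (K+1)ρ^K + Kρ^(K+1)] / [(1−ρ)(1−ρ^(K+1))]
Numerator: 0.2755·(1 − 6·0.001587 + 5·0.0004372) = 0.273469
Denominator: (0.7245)·(0.999563) = 0.724193
L = 0.273469/0.724193 = 0.3776

Final: 0.3776


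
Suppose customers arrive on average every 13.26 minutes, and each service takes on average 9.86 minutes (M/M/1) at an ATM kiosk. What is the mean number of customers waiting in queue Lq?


λ = 60/13.26 = 4.5249 /hr
μ = 60/9.86 = 6.0852 /hr
ρ = λ/μ = 4.5249/6.0852 = 0.7436
Lq = ρ²/(1−ρ) = 0.5529/0.2564 = 2.1564

Final: 2.1564


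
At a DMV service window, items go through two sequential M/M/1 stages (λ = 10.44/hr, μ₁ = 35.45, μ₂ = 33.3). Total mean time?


Each node sees arrival rate λ = 10.44/hr (tandem ⇒ throughput preserved).
W₁ = 1/(μ₁−λ) = 1/(35.45−10.44) = 0.03998 hr
W₂ = 1/(μ₂−λ) = 1/(33.3−10.44) = 0.04374 hr
W_total = W₁ + W₂ = 0.03998 + 0.04374 = 0.08373 hr

Final: 0.08373 hr


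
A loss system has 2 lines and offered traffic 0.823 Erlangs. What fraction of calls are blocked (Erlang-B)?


B(c,a) = (a^c/c!) / Σ_{k=0}^{c} a^k/k!
a^2/2! = 0.338664
Σ terms (k=0..2): 1.00000 + 0.82300 + 0.33866 = 2.161665
B = 0.338664/2.161665 = 0.156668

Final: 0.156668


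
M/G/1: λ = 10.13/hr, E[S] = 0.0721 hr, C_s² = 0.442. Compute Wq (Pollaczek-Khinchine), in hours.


ρ = λ·E[S] = 10.13·0.0721 = 0.7304
E[S²] = E[S]²(1+C_s²) = 0.0721²·(1+0.442) = 0.007496
Wq = λ·E[S²]/(2(1−ρ)) = 10.13·0.007496/(2·0.2696) = 0.14082 hr

Final: 0.14082 hr


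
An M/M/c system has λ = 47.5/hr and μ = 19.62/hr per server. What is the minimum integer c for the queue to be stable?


Stability requires cμ > λ ⇔ c > λ/μ.
λ/μ = 47.5/19.62 = 2.4210
Minimum integer c = ⌊2.4210⌋ + 1 = 3
Check: 3·19.62 = 58.86 > 47.5, while 2·19.62 = 39.24 ≤ 47.5

Final: 3 servers


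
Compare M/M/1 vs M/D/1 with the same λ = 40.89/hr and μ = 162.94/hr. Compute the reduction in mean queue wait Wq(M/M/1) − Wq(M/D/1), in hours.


ρ = 40.89/162.94 = 0.2510
Wq(M/M/1) = ρ/(μ−λ) = 0.2510/122.05 = 0.002056 hr
Wq(M/D/1) = ρ/(2(μ−λ)) = 0.001028 hr
Savings = 0.002056 − 0.001028 = 0.001028 hr

Final: 0.001028 hr


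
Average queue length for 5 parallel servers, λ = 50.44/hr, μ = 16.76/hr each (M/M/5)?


a = λ/μ = 3.0095; ρ = a/5 = 0.6019
P₀ = 0.046152
Lq = P₀·a^c·ρ / (c!·(1−ρ)²) = 0.046152·246.89103·0.6019/(120·0.15848)
= 0.36064

Final: 0.36064


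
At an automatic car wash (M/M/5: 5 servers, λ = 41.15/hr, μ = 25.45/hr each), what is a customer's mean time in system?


a = 1.6169; ρ = 0.3234; P₀ = 0.198040
Lq = P₀·a^c·ρ/(c!(1−ρ)²) = 0.01288
Wq = Lq/λ = 0.01288/41.15 = 0.0003131 hr
W = Wq + 1/μ = 0.0003131 + 0.03929 = 0.03961 hr

Final: 0.03961 hr


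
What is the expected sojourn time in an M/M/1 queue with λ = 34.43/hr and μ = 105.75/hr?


W = 1/(μ−λ) = 1/(105.75 − 34.43) = 1/71.32 = 0.01402 hr

Final: 0.01402 hr


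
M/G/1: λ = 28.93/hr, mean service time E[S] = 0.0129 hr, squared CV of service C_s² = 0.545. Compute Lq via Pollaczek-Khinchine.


ρ = λ·E[S] = 28.93·0.0129 = 0.3732
Lq = ρ²(1+C_s²)/(2(1−ρ)) = 0.1393·(1+0.545)/(2·0.6268)
= 0.1393·1.5450/1.2536 = 0.17165

Final: 0.17165


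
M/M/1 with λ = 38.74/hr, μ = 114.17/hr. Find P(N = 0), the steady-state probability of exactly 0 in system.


ρ = 38.74/114.17 = 0.3393
P_n = (1−ρ)·ρ^n = (1 − 0.3393)·0.3393^0 = 0.6607·1.000000 = 0.660681

Final: 0.660681


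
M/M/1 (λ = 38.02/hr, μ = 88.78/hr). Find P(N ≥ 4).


ρ = 38.02/88.78 = 0.4282
P(N ≥ n) = ρ^n = 0.4282^4 = 0.033635

Final: 0.033635


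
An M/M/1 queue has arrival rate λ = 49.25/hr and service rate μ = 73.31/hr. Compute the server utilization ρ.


ρ = λ/μ = 49.25/73.31 = 0.6718

Final: 0.6718


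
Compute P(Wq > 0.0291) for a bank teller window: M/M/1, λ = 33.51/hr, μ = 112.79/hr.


ρ = 33.51/112.79 = 0.2971
P(Wq > t) = ρ·e^{−(μ−λ)t} = 0.2971·e^{−2.3070}
= 0.2971·0.099555 = 0.029578

Final: 0.029578


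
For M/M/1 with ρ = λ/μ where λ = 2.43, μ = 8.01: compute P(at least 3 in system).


ρ = 2.43/8.01 = 0.3034
P(N ≥ n) = ρ^n = 0.3034^3 = 0.027920

Final: 0.027920


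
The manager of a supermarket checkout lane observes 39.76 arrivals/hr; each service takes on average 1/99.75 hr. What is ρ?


ρ = λ/μ = 39.76/99.75 = 0.3986

Final: 0.3986


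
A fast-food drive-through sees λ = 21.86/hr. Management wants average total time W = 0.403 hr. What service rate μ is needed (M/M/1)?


W = 1/(μ−λ) ⇒ μ − λ = 1/W = 1/0.403 = 2.4814
μ = λ + 1/W = 21.86 + 2.4814 = 24.3414 per hr

Final: 24.3414 /hr


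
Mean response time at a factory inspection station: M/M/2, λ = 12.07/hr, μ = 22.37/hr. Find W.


a = 0.5396; ρ = 0.2698; P₀ = 0.575075
Lq = P₀·a^c·ρ/(c!(1−ρ)²) = 0.04235
Wq = Lq/λ = 0.04235/12.07 = 0.003509 hr
W = Wq + 1/μ = 0.003509 + 0.04470 = 0.04821 hr

Final: 0.04821 hr


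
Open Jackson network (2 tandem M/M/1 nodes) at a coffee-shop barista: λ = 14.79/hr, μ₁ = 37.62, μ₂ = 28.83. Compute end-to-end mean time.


Each node sees arrival rate λ = 14.79/hr (tandem ⇒ throughput preserved).
W₁ = 1/(μ₁−λ) = 1/(37.62−14.79) = 0.04380 hr
W₂ = 1/(μ₂−λ) = 1/(28.83−14.79) = 0.07123 hr
W_total = W₁ + W₂ = 0.04380 + 0.07123 = 0.11503 hr

Final: 0.11503 hr


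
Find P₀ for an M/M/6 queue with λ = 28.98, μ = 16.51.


a = λ/μ = 28.98/16.51 = 1.7553; ρ = a/c = 0.2925
Σ_{k=0}^{5} a^k/k! (terms k=0..5) = 1.00000 + 1.75530 + 1.54054 + 0.90137 + 0.39554 + 0.13886 = 5.73161
Tail: a^6/(6!(1−ρ)) = 29.24879/(720·0.7075) = 0.05742
P₀ = 1/(5.73161 + 0.05742) = 1/5.78903 = 0.172740

Final: 0.172740


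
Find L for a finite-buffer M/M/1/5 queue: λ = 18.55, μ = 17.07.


ρ = 18.55/17.07 = 1.0867
L = ρ[1 − (K+1)ρ^K + Kρ^(K+1)] / [(1−ρ)(1−ρ^(K+1))]
Numerator: 1.0867·(1 − 6·1.515486 + 5·1.646882) = 0.153758
Denominator: (-0.08670)·(-0.646882) = 0.056086
L = 0.153758/0.056086 = 2.7415

Final: 2.7415


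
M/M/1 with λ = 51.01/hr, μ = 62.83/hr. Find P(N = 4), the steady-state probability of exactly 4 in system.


ρ = 51.01/62.83 = 0.8119
P_n = (1−ρ)·ρ^n = (1 − 0.8119)·0.8119^4 = 0.1881·0.434463 = 0.081734

Final: 0.081734


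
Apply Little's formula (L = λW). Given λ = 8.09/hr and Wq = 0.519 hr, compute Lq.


Lq = λWq = 8.09·0.519 = 4.1987

Final: 4.1987


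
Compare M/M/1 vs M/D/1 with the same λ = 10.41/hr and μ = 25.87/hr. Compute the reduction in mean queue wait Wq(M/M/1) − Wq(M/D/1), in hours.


ρ = 10.41/25.87 = 0.4024
Wq(M/M/1) = ρ/(μ−λ) = 0.4024/15.46 = 0.02603 hr
Wq(M/D/1) = ρ/(2(μ−λ)) = 0.01301 hr
Savings = 0.02603 − 0.01301 = 0.01301 hr

Final: 0.01301 hr


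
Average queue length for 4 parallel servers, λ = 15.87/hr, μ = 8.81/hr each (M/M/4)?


a = λ/μ = 1.8014; ρ = a/4 = 0.4503
P₀ = 0.161389
Lq = P₀·a^c·ρ / (c!·(1−ρ)²) = 0.161389·10.52941·0.4503/(24·0.30213)
= 0.10554

Final: 0.10554


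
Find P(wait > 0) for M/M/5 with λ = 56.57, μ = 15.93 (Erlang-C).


a = λ/μ = 3.5512; ρ = a/5 = 0.7102
P₀ = 0.024279 (from M/M/c formula)
C(c,a) = [a^c/(c!(1−ρ))]·P₀ = [564.74451/(120·0.2898)]·0.024279
= 16.24130·0.024279 = 0.394322

Final: 0.394322


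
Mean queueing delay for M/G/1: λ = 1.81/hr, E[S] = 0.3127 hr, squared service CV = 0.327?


ρ = λ·E[S] = 1.81·0.3127 = 0.5660
E[S²] = E[S]²(1+C_s²) = 0.3127²·(1+0.327) = 0.129756
Wq = λ·E[S²]/(2(1−ρ)) = 1.81·0.129756/(2·0.4340) = 0.27057 hr

Final: 0.27057 hr


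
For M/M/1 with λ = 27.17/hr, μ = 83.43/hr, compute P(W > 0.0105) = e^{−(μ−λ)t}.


W ~ Exponential(μ−λ) for M/M/1.
μ − λ = 83.43 − 27.17 = 56.2600
P(W > t) = e^{−(μ−λ)t} = e^{−0.5907} = 0.553923

Final: 0.553923


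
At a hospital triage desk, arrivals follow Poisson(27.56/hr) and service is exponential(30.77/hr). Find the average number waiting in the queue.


ρ = 27.56/30.77 = 0.8957
Lq = ρ²/(1−ρ) = 0.8022/0.1043 = 7.6900

Final: 7.6900


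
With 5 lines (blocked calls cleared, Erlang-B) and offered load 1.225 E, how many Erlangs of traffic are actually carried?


B(5,1.225) = 0.006764 (Erlang-B)
Carried load = a(1 − B) = 1.225·(1 − 0.006764) = 1.225·0.993236 = 1.2167 E

Final: 1.2167 Erlangs


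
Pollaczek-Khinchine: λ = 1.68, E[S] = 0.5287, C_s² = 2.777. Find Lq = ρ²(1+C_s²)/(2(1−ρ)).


ρ = λ·E[S] = 1.68·0.5287 = 0.8882
Lq = ρ²(1+C_s²)/(2(1−ρ)) = 0.7889·(1+2.777)/(2·0.1118)
= 0.7889·3.7770/0.2236 = 13.32829

Final: 13.32829


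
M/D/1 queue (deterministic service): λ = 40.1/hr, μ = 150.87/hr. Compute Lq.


ρ = 40.1/150.87 = 0.2658
M/D/1: Lq = ρ²/(2(1−ρ)) = 0.07065/(2·0.7342) = 0.04811

Final: 0.04811


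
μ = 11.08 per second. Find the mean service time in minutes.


Mean service time = 1/μ = 1/11.08 second = 0.09025 second
In minutes: 0.09025 × 0.0166667 = 0.001504 min

Final: 0.001504 min


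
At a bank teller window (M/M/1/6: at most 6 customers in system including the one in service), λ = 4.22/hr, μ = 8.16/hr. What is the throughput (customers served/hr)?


ρ = 0.5172; P_K = (1−ρ)ρ^6/(1−ρ^7) = 0.009329
λ_eff = λ(1 − P_K) = 4.22·(1 − 0.009329) = 4.22·0.990671 = 4.1806 /hr

Final: 4.1806 /hr


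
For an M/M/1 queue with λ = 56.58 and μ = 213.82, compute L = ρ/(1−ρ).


ρ = λ/μ = 56.58/213.82 = 0.2646
L = ρ/(1−ρ) = 0.2646/(1 − 0.2646) = 0.2646/0.7354 = 0.3598

Final: 0.3598


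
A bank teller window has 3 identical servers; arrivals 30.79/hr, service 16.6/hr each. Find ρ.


ρ = λ/(cμ) = 30.79/(3·16.6) = 30.79/49.80 = 0.6183

Final: 0.6183


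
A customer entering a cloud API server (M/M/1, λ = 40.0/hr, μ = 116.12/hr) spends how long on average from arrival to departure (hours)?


W = 1/(μ−λ) = 1/(116.12 − 40.0) = 1/76.12 = 0.01314 hr

Final: 0.01314 hr


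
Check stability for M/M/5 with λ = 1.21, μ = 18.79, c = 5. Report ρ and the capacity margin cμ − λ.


Total capacity cμ = 5·18.79 = 93.95/hr
ρ = λ/(cμ) = 1.21/93.95 = 0.01288
Stable ⇔ ρ < 1: YES
Spare capacity = cμ − λ = 93.95 − 1.21 = 92.74/hr

Final: ρ = 0.01288; stable; margin = 92.74/hr


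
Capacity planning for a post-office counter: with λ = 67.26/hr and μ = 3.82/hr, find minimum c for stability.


Stability requires cμ > λ ⇔ c > λ/μ.
λ/μ = 67.26/3.82 = 17.6073
Minimum integer c = ⌊17.6073⌋ + 1 = 18
Check: 18·3.82 = 68.76 > 67.26, while 17·3.82 = 64.94 ≤ 67.26

Final: 18 servers


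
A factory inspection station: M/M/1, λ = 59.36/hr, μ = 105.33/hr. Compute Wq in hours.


ρ = 59.36/105.33 = 0.5636
Wq = ρ/(μ−λ) = 0.5636/(105.33 − 59.36) = 0.5636/45.97 = 0.01226 hr

Final: 0.01226 hr


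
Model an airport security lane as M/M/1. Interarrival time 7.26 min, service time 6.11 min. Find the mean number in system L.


λ = 60/7.26 = 8.2645 /hr
μ = 60/6.11 = 9.8200 /hr
ρ = λ/μ = 8.2645/9.8200 = 0.8416
L = ρ/(1−ρ) = 0.8416/0.1584 = 5.3130

Final: 5.3130


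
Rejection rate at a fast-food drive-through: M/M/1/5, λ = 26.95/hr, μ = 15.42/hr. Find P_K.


ρ = λ/μ = 26.95/15.42 = 1.7477
P_K = (1−ρ)ρ^K/(1−ρ^(K+1)) = (-0.7477·16.306921)/(1 − 28.500099)
= -12.193178/-27.500099 = 0.443387

Final: 0.443387


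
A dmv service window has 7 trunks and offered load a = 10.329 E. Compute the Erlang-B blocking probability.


B(c,a) = (a^c/c!) / Σ_{k=0}^{c} a^k/k!
a^7/7! = 2488.727837
Σ terms (k=0..7): 1.00000 + 10.32900 + 53.34412 + 183.66381 + 474.26587 + 979.73842 + 1686.61970 + 2488.72784 = 5877.688752
B = 2488.727837/5877.688752 = 0.423419

Final: 0.423419


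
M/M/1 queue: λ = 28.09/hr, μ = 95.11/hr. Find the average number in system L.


ρ = λ/μ = 28.09/95.11 = 0.2953
L = ρ/(1−ρ) = 0.2953/(1 − 0.2953) = 0.2953/0.7047 = 0.4191

Final: 0.4191


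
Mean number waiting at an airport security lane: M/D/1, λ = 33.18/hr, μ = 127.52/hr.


ρ = 33.18/127.52 = 0.2602
M/D/1: Lq = ρ²/(2(1−ρ)) = 0.06770/(2·0.7398) = 0.04576

Final: 0.04576


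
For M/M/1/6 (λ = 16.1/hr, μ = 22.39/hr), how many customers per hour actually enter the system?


ρ = 0.7191; P_K = (1−ρ)ρ^6/(1−ρ^7) = 0.043122
λ_eff = λ(1 − P_K) = 16.1·(1 − 0.043122) = 16.1·0.956878 = 15.4057 /hr

Final: 15.4057 /hr


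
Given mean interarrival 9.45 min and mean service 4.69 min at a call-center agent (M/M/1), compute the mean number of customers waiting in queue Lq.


λ = 60/9.45 = 6.3492 /hr
μ = 60/4.69 = 12.7932 /hr
ρ = λ/μ = 6.3492/12.7932 = 0.4963
Lq = ρ²/(1−ρ) = 0.2463/0.5037 = 0.4890

Final: 0.4890


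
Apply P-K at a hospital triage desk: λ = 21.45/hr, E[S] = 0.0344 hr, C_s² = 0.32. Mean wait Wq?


ρ = λ·E[S] = 21.45·0.0344 = 0.7379
E[S²] = E[S]²(1+C_s²) = 0.0344²·(1+0.32) = 0.001562
Wq = λ·E[S²]/(2(1−ρ)) = 21.45·0.001562/(2·0.2621) = 0.06391 hr

Final: 0.06391 hr


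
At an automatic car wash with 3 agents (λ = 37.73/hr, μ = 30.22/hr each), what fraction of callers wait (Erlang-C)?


a = λ/μ = 1.2485; ρ = a/3 = 0.4162
P₀ = 0.279059 (from M/M/c formula)
C(c,a) = [a^c/(c!(1−ρ))]·P₀ = [1.94615/(6·0.5838)]·0.279059
= 0.55557·0.279059 = 0.155037

Final: 0.155037


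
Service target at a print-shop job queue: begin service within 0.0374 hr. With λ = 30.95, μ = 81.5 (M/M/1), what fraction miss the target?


ρ = 30.95/81.5 = 0.3798
P(Wq > t) = ρ·e^{−(μ−λ)t} = 0.3798·e^{−1.8906}
= 0.3798·0.150986 = 0.057338

Final: 0.057338


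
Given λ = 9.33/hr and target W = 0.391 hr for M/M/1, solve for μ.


W = 1/(μ−λ) ⇒ μ − λ = 1/W = 1/0.391 = 2.5575
μ = λ + 1/W = 9.33 + 2.5575 = 11.8875 per hr

Final: 11.8875 /hr


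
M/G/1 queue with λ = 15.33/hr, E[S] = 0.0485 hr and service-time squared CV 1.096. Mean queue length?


ρ = λ·E[S] = 15.33·0.0485 = 0.7435
Lq = ρ²(1+C_s²)/(2(1−ρ)) = 0.5528·(1+1.096)/(2·0.2565)
= 0.5528·2.0960/0.5130 = 2.25866

Final: 2.25866


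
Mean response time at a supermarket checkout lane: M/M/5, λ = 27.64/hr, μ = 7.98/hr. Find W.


a = 3.4637; ρ = 0.6927; P₀ = 0.027097
Lq = P₀·a^c·ρ/(c!(1−ρ)²) = 0.82593
Wq = Lq/λ = 0.82593/27.64 = 0.02988 hr
W = Wq + 1/μ = 0.02988 + 0.12531 = 0.15520 hr

Final: 0.15520 hr


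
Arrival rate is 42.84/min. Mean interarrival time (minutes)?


Mean interarrival time = 1/λ = 1/42.84 minute = 0.02334 minute
In minutes: 0.02334 × 1 = 0.02334 min

Final: 0.02334 min


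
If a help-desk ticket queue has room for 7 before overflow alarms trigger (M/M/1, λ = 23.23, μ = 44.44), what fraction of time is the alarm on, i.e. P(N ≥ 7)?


ρ = 23.23/44.44 = 0.5227
P(N ≥ n) = ρ^n = 0.5227^7 = 0.010664

Final: 0.010664


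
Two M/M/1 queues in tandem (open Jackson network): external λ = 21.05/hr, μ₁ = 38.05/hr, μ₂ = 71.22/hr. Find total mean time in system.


Each node sees arrival rate λ = 21.05/hr (tandem ⇒ throughput preserved).
W₁ = 1/(μ₁−λ) = 1/(38.05−21.05) = 0.05882 hr
W₂ = 1/(μ₂−λ) = 1/(71.22−21.05) = 0.01993 hr
W_total = W₁ + W₂ = 0.05882 + 0.01993 = 0.07876 hr

Final: 0.07876 hr


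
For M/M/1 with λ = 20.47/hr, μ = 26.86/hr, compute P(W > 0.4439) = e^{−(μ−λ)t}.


W ~ Exponential(μ−λ) for M/M/1.
μ − λ = 26.86 − 20.47 = 6.3900
P(W > t) = e^{−(μ−λ)t} = e^{−2.8365} = 0.058629

Final: 0.058629


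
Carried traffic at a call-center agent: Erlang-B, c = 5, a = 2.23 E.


B(5,2.23) = 0.050754 (Erlang-B)
Carried load = a(1 − B) = 2.23·(1 − 0.050754) = 2.23·0.949246 = 2.1168 E

Final: 2.1168 Erlangs


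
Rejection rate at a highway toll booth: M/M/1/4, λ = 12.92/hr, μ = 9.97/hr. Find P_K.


ρ = λ/μ = 12.92/9.97 = 1.2959
P_K = (1−ρ)ρ^K/(1−ρ^(K+1)) = (-0.2959·2.820132)/(1 − 3.654574)
= -0.834442/-2.654574 = 0.314341

Final: 0.314341


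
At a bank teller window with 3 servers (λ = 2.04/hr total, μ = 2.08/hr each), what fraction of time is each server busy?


ρ = λ/(cμ) = 2.04/(3·2.08) = 2.04/6.24 = 0.3269

Final: 0.3269


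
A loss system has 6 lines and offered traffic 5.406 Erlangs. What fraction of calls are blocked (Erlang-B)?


B(c,a) = (a^c/c!) / Σ_{k=0}^{c} a^k/k!
a^6/6! = 34.667598
Σ terms (k=0..6): 1.00000 + 5.40600 + 14.61242 + 26.33158 + 35.58713 + 38.47680 + 34.66760 = 156.081521
B = 34.667598/156.081521 = 0.222112

Final: 0.222112


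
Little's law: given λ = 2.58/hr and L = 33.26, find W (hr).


W = L/λ = 33.26/2.58 = 12.8915 hr

Final: 12.8915 hr


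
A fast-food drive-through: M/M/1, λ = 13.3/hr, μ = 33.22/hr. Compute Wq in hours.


ρ = 13.3/33.22 = 0.4004
Wq = ρ/(μ−λ) = 0.4004/(33.22 − 13.3) = 0.4004/19.92 = 0.02010 hr

Final: 0.02010 hr


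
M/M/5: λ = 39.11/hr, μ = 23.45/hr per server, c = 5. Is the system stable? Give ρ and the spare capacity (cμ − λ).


Total capacity cμ = 5·23.45 = 117.25/hr
ρ = λ/(cμ) = 39.11/117.25 = 0.3336
Stable ⇔ ρ < 1: YES
Spare capacity = cμ − λ = 117.25 − 39.11 = 78.14/hr

Final: ρ = 0.3336; stable; margin = 78.14/hr


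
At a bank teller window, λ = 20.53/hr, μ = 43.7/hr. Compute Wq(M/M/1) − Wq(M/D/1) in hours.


ρ = 20.53/43.7 = 0.4698
Wq(M/M/1) = ρ/(μ−λ) = 0.4698/23.17 = 0.02028 hr
Wq(M/D/1) = ρ/(2(μ−λ)) = 0.01014 hr
Savings = 0.02028 − 0.01014 = 0.01014 hr

Final: 0.01014 hr


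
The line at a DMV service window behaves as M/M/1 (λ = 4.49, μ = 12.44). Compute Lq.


ρ = 4.49/12.44 = 0.3609
Lq = ρ²/(1−ρ) = 0.1303/0.6391 = 0.2038

Final: 0.2038


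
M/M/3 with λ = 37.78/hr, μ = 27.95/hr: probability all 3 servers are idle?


a = λ/μ = 37.78/27.95 = 1.3517; ρ = a/c = 0.4506
Σ_{k=0}^{2} a^k/k! (terms k=0..2) = 1.00000 + 1.35170 + 0.91355 = 3.26525
Tail: a^3/(3!(1−ρ)) = 2.46968/(6·0.5494) = 0.74916
P₀ = 1/(3.26525 + 0.74916) = 1/4.01440 = 0.249103

Final: 0.249103


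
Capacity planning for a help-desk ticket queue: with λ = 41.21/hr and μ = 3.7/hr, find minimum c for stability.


Stability requires cμ > λ ⇔ c > λ/μ.
λ/μ = 41.21/3.7 = 11.1378
Minimum integer c = ⌊11.1378⌋ + 1 = 12
Check: 12·3.7 = 44.40 > 41.21, while 11·3.7 = 40.70 ≤ 41.21

Final: 12 servers


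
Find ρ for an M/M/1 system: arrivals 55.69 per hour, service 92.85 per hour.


ρ = λ/μ = 55.69/92.85 = 0.5998

Final: 0.5998


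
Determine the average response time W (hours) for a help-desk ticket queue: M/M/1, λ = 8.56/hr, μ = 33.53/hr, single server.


W = 1/(μ−λ) = 1/(33.53 − 8.56) = 1/24.97 = 0.04005 hr

Final: 0.04005 hr


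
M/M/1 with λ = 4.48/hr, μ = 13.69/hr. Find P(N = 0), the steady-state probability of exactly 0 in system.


ρ = 4.48/13.69 = 0.3272
P_n = (1−ρ)·ρ^n = (1 − 0.3272)·0.3272^0 = 0.6728·1.000000 = 0.672754

Final: 0.672754


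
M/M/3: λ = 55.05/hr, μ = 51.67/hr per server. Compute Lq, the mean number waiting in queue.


a = λ/μ = 1.0654; ρ = a/3 = 0.3551
P₀ = 0.339497
Lq = P₀·a^c·ρ / (c!·(1−ρ)²) = 0.339497·1.20936·0.3551/(6·0.41585)
= 0.05844

Final: 0.05844


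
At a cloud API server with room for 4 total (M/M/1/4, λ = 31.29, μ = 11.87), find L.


ρ = 31.29/11.87 = 2.6361
L = ρ[1 − (K+1)ρ^K + Kρ^(K+1)] / [(1−ρ)(1−ρ^(K+1))]
Numerator: 2.6361·(1 − 5·48.285794 + 4·127.284119) = 708.328380
Denominator: (-1.6361)·(-126.284119) = 206.608053
L = 708.328380/206.608053 = 3.4284

Final: 3.4284


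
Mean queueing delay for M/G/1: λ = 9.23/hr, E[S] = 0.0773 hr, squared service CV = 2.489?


ρ = λ·E[S] = 9.23·0.0773 = 0.7135
E[S²] = E[S]²(1+C_s²) = 0.0773²·(1+2.489) = 0.020848
Wq = λ·E[S²]/(2(1−ρ)) = 9.23·0.020848/(2·0.2865) = 0.33580 hr

Final: 0.33580 hr


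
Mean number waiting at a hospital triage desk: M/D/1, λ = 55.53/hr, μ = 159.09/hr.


ρ = 55.53/159.09 = 0.3490
M/D/1: Lq = ρ²/(2(1−ρ)) = 0.1218/(2·0.6510) = 0.09358

Final: 0.09358


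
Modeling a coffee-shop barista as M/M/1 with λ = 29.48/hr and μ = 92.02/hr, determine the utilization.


ρ = λ/μ = 29.48/92.02 = 0.3204

Final: 0.3204


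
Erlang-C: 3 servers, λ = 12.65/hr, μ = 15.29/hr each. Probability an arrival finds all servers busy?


a = λ/μ = 0.8273; ρ = a/3 = 0.2758
P₀ = 0.434800 (from M/M/c formula)
C(c,a) = [a^c/(c!(1−ρ))]·P₀ = [0.56630/(6·0.7242)]·0.434800
= 0.13032·0.434800 = 0.056665

Final: 0.056665


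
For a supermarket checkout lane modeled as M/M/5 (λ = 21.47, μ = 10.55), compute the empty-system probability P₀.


a = λ/μ = 21.47/10.55 = 2.0351; ρ = a/c = 0.4070
Σ_{k=0}^{4} a^k/k! (terms k=0..4) = 1.00000 + 2.03507 + 2.07076 + 1.40471 + 0.71467 = 7.22521
Tail: a^5/(5!(1−ρ)) = 34.90583/(120·0.5930) = 0.49054
P₀ = 1/(7.22521 + 0.49054) = 1/7.71575 = 0.129605

Final: 0.129605


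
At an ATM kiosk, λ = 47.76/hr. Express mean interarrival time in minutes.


Mean interarrival time = 1/λ = 1/47.76 hour = 0.02094 hour
In minutes: 0.02094 × 60 = 1.2563 min

Final: 1.2563 min


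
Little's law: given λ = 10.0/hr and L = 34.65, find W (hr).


W = L/λ = 34.65/10.0 = 3.4650 hr

Final: 3.4650 hr


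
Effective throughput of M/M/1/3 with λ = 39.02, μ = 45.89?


ρ = 0.8503; P_K = (1−ρ)ρ^3/(1−ρ^4) = 0.192833
λ_eff = λ(1 − P_K) = 39.02·(1 − 0.192833) = 39.02·0.807167 = 31.4957 /hr

Final: 31.4957 /hr


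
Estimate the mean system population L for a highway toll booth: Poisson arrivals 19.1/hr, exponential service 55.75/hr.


ρ = λ/μ = 19.1/55.75 = 0.3426
L = ρ/(1−ρ) = 0.3426/(1 − 0.3426) = 0.3426/0.6574 = 0.5211

Final: 0.5211


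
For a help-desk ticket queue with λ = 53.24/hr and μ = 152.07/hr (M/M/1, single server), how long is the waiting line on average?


ρ = 53.24/152.07 = 0.3501
Lq = ρ²/(1−ρ) = 0.1226/0.6499 = 0.1886

Final: 0.1886


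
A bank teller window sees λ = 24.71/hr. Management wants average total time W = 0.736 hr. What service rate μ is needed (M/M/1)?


W = 1/(μ−λ) ⇒ μ − λ = 1/W = 1/0.736 = 1.3587
μ = λ + 1/W = 24.71 + 1.3587 = 26.0687 per hr

Final: 26.0687 /hr


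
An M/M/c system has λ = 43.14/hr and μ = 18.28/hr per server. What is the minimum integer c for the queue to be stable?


Stability requires cμ > λ ⇔ c > λ/μ.
λ/μ = 43.14/18.28 = 2.3600
Minimum integer c = ⌊2.3600⌋ + 1 = 3
Check: 3·18.28 = 54.84 > 43.14, while 2·18.28 = 36.56 ≤ 43.14

Final: 3 servers


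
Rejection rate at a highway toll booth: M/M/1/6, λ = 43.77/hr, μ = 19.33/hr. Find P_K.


ρ = λ/μ = 43.77/19.33 = 2.2644
P_K = (1−ρ)ρ^K/(1−ρ^(K+1)) = (-1.2644·134.793253)/(1 − 305.219902)
= -170.426648/-304.219902 = 0.560209

Final: 0.560209


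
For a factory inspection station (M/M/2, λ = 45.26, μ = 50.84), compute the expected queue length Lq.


a = λ/μ = 0.8902; ρ = a/2 = 0.4451
P₀ = 0.383966
Lq = P₀·a^c·ρ / (c!·(1−ρ)²) = 0.383966·0.79253·0.4451/(2·0.30789)
= 0.21997

Final: 0.21997


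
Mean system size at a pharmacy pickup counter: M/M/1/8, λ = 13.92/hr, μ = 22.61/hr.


ρ = 13.92/22.61 = 0.6157
L = ρ[1 − (K+1)ρ^K + Kρ^(K+1)] / [(1−ρ)(1−ρ^(K+1))]
Numerator: 0.6157·(1 − 9·0.020640 + 8·0.012707) = 0.563878
Denominator: (0.3843)·(0.987293) = 0.379459
L = 0.563878/0.379459 = 1.4860

Final: 1.4860


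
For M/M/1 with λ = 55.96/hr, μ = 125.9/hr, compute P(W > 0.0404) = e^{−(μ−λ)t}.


W ~ Exponential(μ−λ) for M/M/1.
μ − λ = 125.9 − 55.96 = 69.9400
P(W > t) = e^{−(μ−λ)t} = e^{−2.8256} = 0.059275

Final: 0.059275


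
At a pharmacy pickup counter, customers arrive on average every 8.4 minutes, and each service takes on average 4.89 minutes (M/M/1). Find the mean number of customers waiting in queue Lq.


λ = 60/8.4 = 7.1429 /hr
μ = 60/4.89 = 12.2699 /hr
ρ = λ/μ = 7.1429/12.2699 = 0.5821
Lq = ρ²/(1−ρ) = 0.3389/0.4179 = 0.8110

Final: 0.8110


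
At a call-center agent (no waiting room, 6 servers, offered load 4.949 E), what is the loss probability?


B(c,a) = (a^c/c!) / Σ_{k=0}^{c} a^k/k!
a^6/6! = 20.406674
Σ terms (k=0..6): 1.00000 + 4.94900 + 12.24630 + 20.20231 + 24.99531 + 24.74036 + 20.40667 = 108.539961
B = 20.406674/108.539961 = 0.188011

Final: 0.188011


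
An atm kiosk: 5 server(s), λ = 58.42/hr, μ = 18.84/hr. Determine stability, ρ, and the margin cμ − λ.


Total capacity cμ = 5·18.84 = 94.20/hr
ρ = λ/(cμ) = 58.42/94.20 = 0.6202
Stable ⇔ ρ < 1: YES
Spare capacity = cμ − λ = 94.20 − 58.42 = 35.78/hr

Final: ρ = 0.6202; stable; margin = 35.78/hr


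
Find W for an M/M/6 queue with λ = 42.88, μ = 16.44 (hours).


a = 2.6083; ρ = 0.4347; P₀ = 0.073125
Lq = P₀·a^c·ρ/(c!(1−ρ)²) = 0.04350
Wq = Lq/λ = 0.04350/42.88 = 0.001015 hr
W = Wq + 1/μ = 0.001015 + 0.06083 = 0.06184 hr

Final: 0.06184 hr


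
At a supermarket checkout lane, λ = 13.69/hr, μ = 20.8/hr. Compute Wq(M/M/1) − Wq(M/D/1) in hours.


ρ = 13.69/20.8 = 0.6582
Wq(M/M/1) = ρ/(μ−λ) = 0.6582/7.11 = 0.09257 hr
Wq(M/D/1) = ρ/(2(μ−λ)) = 0.04629 hr
Savings = 0.09257 − 0.04629 = 0.04629 hr

Final: 0.04629 hr


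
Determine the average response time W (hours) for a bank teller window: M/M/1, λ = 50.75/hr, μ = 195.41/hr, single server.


W = 1/(μ−λ) = 1/(195.41 − 50.75) = 1/144.66 = 0.006913 hr

Final: 0.006913 hr


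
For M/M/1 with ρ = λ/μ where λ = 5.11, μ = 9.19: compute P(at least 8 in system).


ρ = 5.11/9.19 = 0.5560
P(N ≥ n) = ρ^n = 0.5560^8 = 0.009138

Final: 0.009138


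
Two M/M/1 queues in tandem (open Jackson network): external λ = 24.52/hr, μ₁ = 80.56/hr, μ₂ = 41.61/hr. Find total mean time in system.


Each node sees arrival rate λ = 24.52/hr (tandem ⇒ throughput preserved).
W₁ = 1/(μ₁−λ) = 1/(80.56−24.52) = 0.01784 hr
W₂ = 1/(μ₂−λ) = 1/(41.61−24.52) = 0.05851 hr
W_total = W₁ + W₂ = 0.01784 + 0.05851 = 0.07636 hr

Final: 0.07636 hr


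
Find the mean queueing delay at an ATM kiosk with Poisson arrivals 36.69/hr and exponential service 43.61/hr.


ρ = 36.69/43.61 = 0.8413
Wq = ρ/(μ−λ) = 0.8413/(43.61 − 36.69) = 0.8413/6.92 = 0.1216 hr

Final: 0.1216 hr


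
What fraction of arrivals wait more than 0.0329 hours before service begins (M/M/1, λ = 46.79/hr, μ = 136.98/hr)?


ρ = 46.79/136.98 = 0.3416
P(Wq > t) = ρ·e^{−(μ−λ)t} = 0.3416·e^{−2.9673}
= 0.3416·0.051445 = 0.017573

Final: 0.017573


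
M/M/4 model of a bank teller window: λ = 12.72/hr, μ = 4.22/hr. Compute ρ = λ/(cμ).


ρ = λ/(cμ) = 12.72/(4·4.22) = 12.72/16.88 = 0.7536

Final: 0.7536


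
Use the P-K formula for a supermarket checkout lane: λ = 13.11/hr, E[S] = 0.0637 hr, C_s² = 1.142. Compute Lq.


ρ = λ·E[S] = 13.11·0.0637 = 0.8351
Lq = ρ²(1+C_s²)/(2(1−ρ)) = 0.6974·(1+1.142)/(2·0.1649)
= 0.6974·2.1420/0.3298 = 4.52972

Final: 4.52972


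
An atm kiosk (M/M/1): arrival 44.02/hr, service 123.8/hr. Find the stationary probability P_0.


ρ = 44.02/123.8 = 0.3556
P_n = (1−ρ)·ρ^n = (1 − 0.3556)·0.3556^0 = 0.6444·1.000000 = 0.644426

Final: 0.644426


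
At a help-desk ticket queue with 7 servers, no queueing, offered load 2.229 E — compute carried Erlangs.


B(7,2.229) = 0.005851 (Erlang-B)
Carried load = a(1 − B) = 2.229·(1 − 0.005851) = 2.229·0.994149 = 2.2160 E

Final: 2.2160 Erlangs


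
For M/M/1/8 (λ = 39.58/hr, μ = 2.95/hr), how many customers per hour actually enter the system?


ρ = 13.4169; P_K = (1−ρ)ρ^8/(1−ρ^9) = 0.925467
λ_eff = λ(1 − P_K) = 39.58·(1 − 0.925467) = 39.58·0.074533 = 2.9500 /hr

Final: 2.9500 /hr
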